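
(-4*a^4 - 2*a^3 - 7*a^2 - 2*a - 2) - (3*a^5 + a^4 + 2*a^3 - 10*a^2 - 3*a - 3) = -3*a^5 - 5*a^4 - 4*a^3 + 3*a^2 + a + 1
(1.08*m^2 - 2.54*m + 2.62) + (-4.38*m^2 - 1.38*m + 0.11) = -3.3*m^2 - 3.92*m + 2.73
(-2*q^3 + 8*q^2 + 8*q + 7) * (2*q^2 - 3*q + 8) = -4*q^5 + 22*q^4 - 24*q^3 + 54*q^2 + 43*q + 56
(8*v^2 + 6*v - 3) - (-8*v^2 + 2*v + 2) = 16*v^2 + 4*v - 5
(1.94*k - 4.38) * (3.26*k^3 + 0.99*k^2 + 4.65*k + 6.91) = 6.3244*k^4 - 12.3582*k^3 + 4.6848*k^2 - 6.9616*k - 30.2658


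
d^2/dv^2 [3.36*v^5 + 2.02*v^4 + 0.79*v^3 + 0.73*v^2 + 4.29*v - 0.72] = 67.2*v^3 + 24.24*v^2 + 4.74*v + 1.46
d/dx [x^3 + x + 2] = 3*x^2 + 1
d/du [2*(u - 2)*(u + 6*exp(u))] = 12*u*exp(u) + 4*u - 12*exp(u) - 4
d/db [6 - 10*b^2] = -20*b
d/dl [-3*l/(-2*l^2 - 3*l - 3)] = 3*(3 - 2*l^2)/(4*l^4 + 12*l^3 + 21*l^2 + 18*l + 9)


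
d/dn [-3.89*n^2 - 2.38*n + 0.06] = -7.78*n - 2.38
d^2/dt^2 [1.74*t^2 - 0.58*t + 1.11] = 3.48000000000000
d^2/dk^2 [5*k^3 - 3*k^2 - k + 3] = 30*k - 6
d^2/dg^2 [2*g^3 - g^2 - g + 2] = 12*g - 2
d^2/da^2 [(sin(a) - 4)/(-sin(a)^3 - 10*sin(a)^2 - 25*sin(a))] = 2*(2*sin(a)^2 - 23*sin(a) - 43 - 26/sin(a) + 80/sin(a)^2 + 100/sin(a)^3)/(sin(a) + 5)^4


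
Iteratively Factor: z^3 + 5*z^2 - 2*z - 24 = (z + 3)*(z^2 + 2*z - 8) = (z - 2)*(z + 3)*(z + 4)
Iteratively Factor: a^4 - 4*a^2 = (a + 2)*(a^3 - 2*a^2) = a*(a + 2)*(a^2 - 2*a) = a*(a - 2)*(a + 2)*(a)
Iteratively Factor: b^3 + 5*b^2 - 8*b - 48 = (b - 3)*(b^2 + 8*b + 16) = (b - 3)*(b + 4)*(b + 4)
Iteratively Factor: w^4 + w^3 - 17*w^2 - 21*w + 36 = (w - 1)*(w^3 + 2*w^2 - 15*w - 36) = (w - 4)*(w - 1)*(w^2 + 6*w + 9) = (w - 4)*(w - 1)*(w + 3)*(w + 3)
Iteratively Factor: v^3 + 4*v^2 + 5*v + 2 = (v + 1)*(v^2 + 3*v + 2) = (v + 1)^2*(v + 2)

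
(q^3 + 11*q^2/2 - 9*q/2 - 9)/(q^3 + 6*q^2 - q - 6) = (q - 3/2)/(q - 1)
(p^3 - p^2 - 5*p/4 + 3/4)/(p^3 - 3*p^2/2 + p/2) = (2*p^2 - p - 3)/(2*p*(p - 1))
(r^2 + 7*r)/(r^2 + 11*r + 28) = r/(r + 4)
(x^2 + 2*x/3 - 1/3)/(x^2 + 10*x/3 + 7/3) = (3*x - 1)/(3*x + 7)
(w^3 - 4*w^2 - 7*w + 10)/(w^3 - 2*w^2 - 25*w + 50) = (w^2 + w - 2)/(w^2 + 3*w - 10)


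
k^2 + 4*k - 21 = (k - 3)*(k + 7)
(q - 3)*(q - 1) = q^2 - 4*q + 3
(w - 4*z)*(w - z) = w^2 - 5*w*z + 4*z^2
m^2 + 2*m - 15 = (m - 3)*(m + 5)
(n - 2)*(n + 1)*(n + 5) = n^3 + 4*n^2 - 7*n - 10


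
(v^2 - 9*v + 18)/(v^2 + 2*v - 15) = (v - 6)/(v + 5)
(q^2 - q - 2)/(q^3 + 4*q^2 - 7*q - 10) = 1/(q + 5)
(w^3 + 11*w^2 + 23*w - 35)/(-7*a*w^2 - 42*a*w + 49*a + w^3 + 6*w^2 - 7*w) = (w + 5)/(-7*a + w)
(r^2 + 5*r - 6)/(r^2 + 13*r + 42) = (r - 1)/(r + 7)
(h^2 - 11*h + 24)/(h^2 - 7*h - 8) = (h - 3)/(h + 1)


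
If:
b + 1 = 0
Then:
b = -1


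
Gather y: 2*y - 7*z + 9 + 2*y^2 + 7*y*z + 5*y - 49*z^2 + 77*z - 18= 2*y^2 + y*(7*z + 7) - 49*z^2 + 70*z - 9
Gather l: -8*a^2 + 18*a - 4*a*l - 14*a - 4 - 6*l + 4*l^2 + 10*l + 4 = -8*a^2 + 4*a + 4*l^2 + l*(4 - 4*a)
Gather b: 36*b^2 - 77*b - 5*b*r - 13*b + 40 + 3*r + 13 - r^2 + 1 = 36*b^2 + b*(-5*r - 90) - r^2 + 3*r + 54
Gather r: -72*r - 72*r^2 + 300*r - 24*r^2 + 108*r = -96*r^2 + 336*r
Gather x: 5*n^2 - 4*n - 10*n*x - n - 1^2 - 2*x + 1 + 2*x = 5*n^2 - 10*n*x - 5*n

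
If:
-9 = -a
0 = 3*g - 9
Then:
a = 9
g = 3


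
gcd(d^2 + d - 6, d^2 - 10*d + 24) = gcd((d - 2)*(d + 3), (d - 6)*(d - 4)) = 1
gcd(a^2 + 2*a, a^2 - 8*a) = a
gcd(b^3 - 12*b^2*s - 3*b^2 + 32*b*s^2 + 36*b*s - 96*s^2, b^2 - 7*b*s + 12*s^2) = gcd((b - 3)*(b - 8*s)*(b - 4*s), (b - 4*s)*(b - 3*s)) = -b + 4*s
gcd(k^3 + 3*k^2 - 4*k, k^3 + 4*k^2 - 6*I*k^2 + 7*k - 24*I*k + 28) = k + 4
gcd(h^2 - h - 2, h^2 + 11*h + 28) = 1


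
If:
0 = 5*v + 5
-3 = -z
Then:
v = -1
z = 3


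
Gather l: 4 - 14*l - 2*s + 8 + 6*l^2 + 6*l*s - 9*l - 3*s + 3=6*l^2 + l*(6*s - 23) - 5*s + 15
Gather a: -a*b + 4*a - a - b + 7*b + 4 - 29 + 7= a*(3 - b) + 6*b - 18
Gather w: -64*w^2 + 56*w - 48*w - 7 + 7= -64*w^2 + 8*w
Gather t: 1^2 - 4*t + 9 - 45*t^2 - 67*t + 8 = -45*t^2 - 71*t + 18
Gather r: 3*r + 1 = 3*r + 1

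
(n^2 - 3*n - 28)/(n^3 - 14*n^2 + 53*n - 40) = (n^2 - 3*n - 28)/(n^3 - 14*n^2 + 53*n - 40)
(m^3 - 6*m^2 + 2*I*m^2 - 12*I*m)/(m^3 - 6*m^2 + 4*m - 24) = m/(m - 2*I)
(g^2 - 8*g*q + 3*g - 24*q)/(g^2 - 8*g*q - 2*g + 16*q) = (g + 3)/(g - 2)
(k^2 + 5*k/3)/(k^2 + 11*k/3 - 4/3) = k*(3*k + 5)/(3*k^2 + 11*k - 4)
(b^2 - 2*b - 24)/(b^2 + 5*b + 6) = (b^2 - 2*b - 24)/(b^2 + 5*b + 6)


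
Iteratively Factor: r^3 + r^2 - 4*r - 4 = (r + 1)*(r^2 - 4) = (r + 1)*(r + 2)*(r - 2)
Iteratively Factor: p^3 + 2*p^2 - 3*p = (p - 1)*(p^2 + 3*p) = p*(p - 1)*(p + 3)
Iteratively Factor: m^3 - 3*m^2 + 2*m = (m - 1)*(m^2 - 2*m) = (m - 2)*(m - 1)*(m)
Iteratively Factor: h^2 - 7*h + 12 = (h - 3)*(h - 4)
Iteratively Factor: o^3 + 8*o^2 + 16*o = (o + 4)*(o^2 + 4*o) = o*(o + 4)*(o + 4)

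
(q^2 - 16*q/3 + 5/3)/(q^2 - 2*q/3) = (3*q^2 - 16*q + 5)/(q*(3*q - 2))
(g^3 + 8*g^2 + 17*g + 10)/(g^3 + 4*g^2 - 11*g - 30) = (g + 1)/(g - 3)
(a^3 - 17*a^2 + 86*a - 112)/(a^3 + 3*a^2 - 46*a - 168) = (a^2 - 10*a + 16)/(a^2 + 10*a + 24)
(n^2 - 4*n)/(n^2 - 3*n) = (n - 4)/(n - 3)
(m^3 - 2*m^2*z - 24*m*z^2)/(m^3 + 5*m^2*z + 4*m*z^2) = (m - 6*z)/(m + z)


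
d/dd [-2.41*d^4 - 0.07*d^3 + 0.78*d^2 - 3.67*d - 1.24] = -9.64*d^3 - 0.21*d^2 + 1.56*d - 3.67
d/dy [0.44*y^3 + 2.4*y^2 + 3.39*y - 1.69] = 1.32*y^2 + 4.8*y + 3.39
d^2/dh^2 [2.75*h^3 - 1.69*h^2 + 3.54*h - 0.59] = 16.5*h - 3.38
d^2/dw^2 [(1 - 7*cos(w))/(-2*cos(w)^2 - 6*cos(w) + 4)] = (-63*(1 - cos(2*w))^2*cos(w) + 25*(1 - cos(2*w))^2 + 7*cos(w) + 38*cos(2*w) - 117*cos(3*w) + 14*cos(5*w) + 186)/(6*cos(w) + cos(2*w) - 3)^3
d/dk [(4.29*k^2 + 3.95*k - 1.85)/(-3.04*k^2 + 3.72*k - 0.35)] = (27.9668*k^2 - 14.251*k + 5.4995)/(9.2416*k^4 - 22.6176*k^3 + 15.9664*k^2 - 2.604*k + 0.1225)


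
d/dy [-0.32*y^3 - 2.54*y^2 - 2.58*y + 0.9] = -0.96*y^2 - 5.08*y - 2.58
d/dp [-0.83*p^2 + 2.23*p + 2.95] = 2.23 - 1.66*p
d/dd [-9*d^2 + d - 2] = 1 - 18*d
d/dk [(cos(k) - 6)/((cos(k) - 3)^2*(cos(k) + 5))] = (-13*cos(k) + cos(2*k) - 26)*sin(k)/((cos(k) - 3)^3*(cos(k) + 5)^2)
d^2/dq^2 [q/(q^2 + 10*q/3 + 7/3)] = 6*(4*q*(3*q + 5)^2 - (9*q + 10)*(3*q^2 + 10*q + 7))/(3*q^2 + 10*q + 7)^3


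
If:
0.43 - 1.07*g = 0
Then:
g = 0.40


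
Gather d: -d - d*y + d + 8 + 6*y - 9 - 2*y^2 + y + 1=-d*y - 2*y^2 + 7*y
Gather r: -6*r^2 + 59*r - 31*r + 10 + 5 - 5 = -6*r^2 + 28*r + 10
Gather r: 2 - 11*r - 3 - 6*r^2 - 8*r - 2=-6*r^2 - 19*r - 3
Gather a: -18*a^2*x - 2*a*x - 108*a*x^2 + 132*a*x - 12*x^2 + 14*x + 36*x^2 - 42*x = -18*a^2*x + a*(-108*x^2 + 130*x) + 24*x^2 - 28*x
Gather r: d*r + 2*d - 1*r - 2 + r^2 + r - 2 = d*r + 2*d + r^2 - 4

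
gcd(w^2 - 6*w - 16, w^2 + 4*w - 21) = 1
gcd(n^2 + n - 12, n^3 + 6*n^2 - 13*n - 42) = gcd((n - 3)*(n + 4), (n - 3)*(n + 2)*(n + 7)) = n - 3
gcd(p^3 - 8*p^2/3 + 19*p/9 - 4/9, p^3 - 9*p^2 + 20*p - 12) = p - 1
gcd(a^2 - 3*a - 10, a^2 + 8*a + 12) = a + 2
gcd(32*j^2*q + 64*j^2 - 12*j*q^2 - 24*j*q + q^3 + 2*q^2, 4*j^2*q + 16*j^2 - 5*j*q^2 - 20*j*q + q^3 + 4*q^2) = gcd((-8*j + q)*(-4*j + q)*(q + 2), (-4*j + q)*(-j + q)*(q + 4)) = -4*j + q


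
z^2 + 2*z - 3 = (z - 1)*(z + 3)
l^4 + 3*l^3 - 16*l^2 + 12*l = l*(l - 2)*(l - 1)*(l + 6)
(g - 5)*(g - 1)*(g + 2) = g^3 - 4*g^2 - 7*g + 10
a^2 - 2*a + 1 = (a - 1)^2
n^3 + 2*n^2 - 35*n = n*(n - 5)*(n + 7)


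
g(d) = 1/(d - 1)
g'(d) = -1/(d - 1)^2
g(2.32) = 0.76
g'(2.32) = -0.57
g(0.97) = -33.33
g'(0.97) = -1111.11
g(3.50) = 0.40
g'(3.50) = -0.16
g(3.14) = 0.47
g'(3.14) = -0.22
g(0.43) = -1.75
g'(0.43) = -3.08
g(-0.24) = -0.81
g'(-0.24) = -0.65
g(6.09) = 0.20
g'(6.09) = -0.04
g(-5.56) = -0.15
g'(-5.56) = -0.02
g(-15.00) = -0.06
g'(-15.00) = 0.00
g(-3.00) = -0.25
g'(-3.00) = -0.06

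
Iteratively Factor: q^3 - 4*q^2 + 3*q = (q)*(q^2 - 4*q + 3) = q*(q - 3)*(q - 1)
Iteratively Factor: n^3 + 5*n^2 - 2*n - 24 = (n - 2)*(n^2 + 7*n + 12) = (n - 2)*(n + 3)*(n + 4)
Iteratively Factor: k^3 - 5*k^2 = (k)*(k^2 - 5*k) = k^2*(k - 5)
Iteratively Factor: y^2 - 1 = (y - 1)*(y + 1)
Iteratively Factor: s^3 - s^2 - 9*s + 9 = (s - 1)*(s^2 - 9) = (s - 1)*(s + 3)*(s - 3)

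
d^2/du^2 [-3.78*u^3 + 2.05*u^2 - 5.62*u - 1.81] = 4.1 - 22.68*u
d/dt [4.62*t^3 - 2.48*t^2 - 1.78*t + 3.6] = 13.86*t^2 - 4.96*t - 1.78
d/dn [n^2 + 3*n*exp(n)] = 3*n*exp(n) + 2*n + 3*exp(n)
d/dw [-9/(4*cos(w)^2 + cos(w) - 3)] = -9*(8*cos(w) + 1)*sin(w)/(4*cos(w)^2 + cos(w) - 3)^2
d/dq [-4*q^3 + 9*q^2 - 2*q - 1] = -12*q^2 + 18*q - 2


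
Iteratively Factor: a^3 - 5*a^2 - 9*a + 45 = (a - 3)*(a^2 - 2*a - 15) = (a - 5)*(a - 3)*(a + 3)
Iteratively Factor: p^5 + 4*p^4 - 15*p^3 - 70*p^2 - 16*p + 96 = (p - 4)*(p^4 + 8*p^3 + 17*p^2 - 2*p - 24) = (p - 4)*(p + 3)*(p^3 + 5*p^2 + 2*p - 8) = (p - 4)*(p - 1)*(p + 3)*(p^2 + 6*p + 8) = (p - 4)*(p - 1)*(p + 2)*(p + 3)*(p + 4)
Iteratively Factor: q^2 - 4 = (q + 2)*(q - 2)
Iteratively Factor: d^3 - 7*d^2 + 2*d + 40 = (d - 4)*(d^2 - 3*d - 10) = (d - 4)*(d + 2)*(d - 5)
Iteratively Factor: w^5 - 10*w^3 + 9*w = (w - 1)*(w^4 + w^3 - 9*w^2 - 9*w) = (w - 1)*(w + 1)*(w^3 - 9*w) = (w - 3)*(w - 1)*(w + 1)*(w^2 + 3*w) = w*(w - 3)*(w - 1)*(w + 1)*(w + 3)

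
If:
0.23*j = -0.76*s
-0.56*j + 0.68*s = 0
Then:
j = 0.00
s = 0.00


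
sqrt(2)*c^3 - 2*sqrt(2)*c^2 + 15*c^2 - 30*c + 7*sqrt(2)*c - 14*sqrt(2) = (c - 2)*(c + 7*sqrt(2))*(sqrt(2)*c + 1)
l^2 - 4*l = l*(l - 4)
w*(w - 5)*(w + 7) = w^3 + 2*w^2 - 35*w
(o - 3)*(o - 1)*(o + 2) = o^3 - 2*o^2 - 5*o + 6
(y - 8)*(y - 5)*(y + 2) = y^3 - 11*y^2 + 14*y + 80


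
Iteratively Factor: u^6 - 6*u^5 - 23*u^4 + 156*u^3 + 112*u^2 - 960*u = (u - 4)*(u^5 - 2*u^4 - 31*u^3 + 32*u^2 + 240*u) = (u - 5)*(u - 4)*(u^4 + 3*u^3 - 16*u^2 - 48*u) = (u - 5)*(u - 4)^2*(u^3 + 7*u^2 + 12*u) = (u - 5)*(u - 4)^2*(u + 3)*(u^2 + 4*u) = (u - 5)*(u - 4)^2*(u + 3)*(u + 4)*(u)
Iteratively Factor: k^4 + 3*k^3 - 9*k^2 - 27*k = (k + 3)*(k^3 - 9*k) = k*(k + 3)*(k^2 - 9) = k*(k + 3)^2*(k - 3)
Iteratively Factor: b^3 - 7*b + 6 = (b - 1)*(b^2 + b - 6) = (b - 1)*(b + 3)*(b - 2)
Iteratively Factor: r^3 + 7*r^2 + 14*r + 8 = (r + 4)*(r^2 + 3*r + 2) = (r + 1)*(r + 4)*(r + 2)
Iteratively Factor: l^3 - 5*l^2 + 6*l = (l - 2)*(l^2 - 3*l) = (l - 3)*(l - 2)*(l)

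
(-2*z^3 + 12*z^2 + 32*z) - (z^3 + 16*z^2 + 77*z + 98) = -3*z^3 - 4*z^2 - 45*z - 98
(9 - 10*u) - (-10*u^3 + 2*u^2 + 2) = 10*u^3 - 2*u^2 - 10*u + 7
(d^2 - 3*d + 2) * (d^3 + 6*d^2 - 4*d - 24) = d^5 + 3*d^4 - 20*d^3 + 64*d - 48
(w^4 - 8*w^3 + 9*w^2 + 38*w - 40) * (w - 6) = w^5 - 14*w^4 + 57*w^3 - 16*w^2 - 268*w + 240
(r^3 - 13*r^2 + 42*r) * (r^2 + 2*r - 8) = r^5 - 11*r^4 + 8*r^3 + 188*r^2 - 336*r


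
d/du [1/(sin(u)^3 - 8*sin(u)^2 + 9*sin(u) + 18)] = (-3*sin(u)^2 + 16*sin(u) - 9)*cos(u)/(sin(u)^3 - 8*sin(u)^2 + 9*sin(u) + 18)^2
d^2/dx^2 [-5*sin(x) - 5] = 5*sin(x)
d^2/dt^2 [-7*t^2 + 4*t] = -14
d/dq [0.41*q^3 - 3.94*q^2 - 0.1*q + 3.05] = 1.23*q^2 - 7.88*q - 0.1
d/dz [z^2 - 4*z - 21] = 2*z - 4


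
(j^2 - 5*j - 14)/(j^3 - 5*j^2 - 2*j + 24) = (j - 7)/(j^2 - 7*j + 12)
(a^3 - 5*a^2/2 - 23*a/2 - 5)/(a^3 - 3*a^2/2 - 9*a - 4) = (a - 5)/(a - 4)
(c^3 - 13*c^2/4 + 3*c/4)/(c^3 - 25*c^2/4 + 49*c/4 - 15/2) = c*(4*c - 1)/(4*c^2 - 13*c + 10)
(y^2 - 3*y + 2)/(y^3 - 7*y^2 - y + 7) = (y - 2)/(y^2 - 6*y - 7)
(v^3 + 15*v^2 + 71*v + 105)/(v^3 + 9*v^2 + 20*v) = (v^2 + 10*v + 21)/(v*(v + 4))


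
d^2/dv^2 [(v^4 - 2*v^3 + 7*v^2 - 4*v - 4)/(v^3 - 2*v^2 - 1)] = 2*(7*v^6 - 9*v^5 - 6*v^4 + 101*v^3 - 108*v^2 + 6*v + 15)/(v^9 - 6*v^8 + 12*v^7 - 11*v^6 + 12*v^5 - 12*v^4 + 3*v^3 - 6*v^2 - 1)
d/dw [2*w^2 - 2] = 4*w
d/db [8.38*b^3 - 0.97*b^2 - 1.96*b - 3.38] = 25.14*b^2 - 1.94*b - 1.96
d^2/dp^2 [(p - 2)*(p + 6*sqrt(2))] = 2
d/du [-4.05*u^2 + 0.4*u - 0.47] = 0.4 - 8.1*u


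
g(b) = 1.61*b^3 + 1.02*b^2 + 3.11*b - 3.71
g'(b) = 4.83*b^2 + 2.04*b + 3.11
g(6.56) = 515.09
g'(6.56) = 224.34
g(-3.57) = -75.07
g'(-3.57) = 57.39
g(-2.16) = -21.89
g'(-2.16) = 21.24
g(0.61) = -1.07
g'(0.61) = 6.15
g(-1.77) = -14.95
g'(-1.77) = 14.63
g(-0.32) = -4.65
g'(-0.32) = 2.95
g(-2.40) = -27.56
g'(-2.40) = 26.03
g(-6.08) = -346.77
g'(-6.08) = 169.25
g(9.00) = 1280.59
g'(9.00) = 412.70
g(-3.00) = -47.33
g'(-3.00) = 40.46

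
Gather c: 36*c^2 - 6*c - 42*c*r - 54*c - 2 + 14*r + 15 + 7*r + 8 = 36*c^2 + c*(-42*r - 60) + 21*r + 21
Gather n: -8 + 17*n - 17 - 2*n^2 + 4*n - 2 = -2*n^2 + 21*n - 27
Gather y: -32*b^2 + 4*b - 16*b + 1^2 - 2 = -32*b^2 - 12*b - 1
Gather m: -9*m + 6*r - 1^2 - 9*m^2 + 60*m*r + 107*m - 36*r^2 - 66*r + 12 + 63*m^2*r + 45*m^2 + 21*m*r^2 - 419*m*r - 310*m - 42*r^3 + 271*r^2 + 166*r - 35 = m^2*(63*r + 36) + m*(21*r^2 - 359*r - 212) - 42*r^3 + 235*r^2 + 106*r - 24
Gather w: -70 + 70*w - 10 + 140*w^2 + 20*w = 140*w^2 + 90*w - 80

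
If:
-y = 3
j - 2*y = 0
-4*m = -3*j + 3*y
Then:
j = -6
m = -9/4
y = -3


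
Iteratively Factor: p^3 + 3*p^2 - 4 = (p - 1)*(p^2 + 4*p + 4) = (p - 1)*(p + 2)*(p + 2)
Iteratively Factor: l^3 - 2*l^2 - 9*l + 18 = (l - 2)*(l^2 - 9) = (l - 3)*(l - 2)*(l + 3)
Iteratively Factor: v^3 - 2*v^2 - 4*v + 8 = (v - 2)*(v^2 - 4) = (v - 2)^2*(v + 2)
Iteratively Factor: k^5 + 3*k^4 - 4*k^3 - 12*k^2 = (k - 2)*(k^4 + 5*k^3 + 6*k^2) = (k - 2)*(k + 3)*(k^3 + 2*k^2) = k*(k - 2)*(k + 3)*(k^2 + 2*k) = k^2*(k - 2)*(k + 3)*(k + 2)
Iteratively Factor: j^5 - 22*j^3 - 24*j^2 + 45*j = (j - 5)*(j^4 + 5*j^3 + 3*j^2 - 9*j) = (j - 5)*(j + 3)*(j^3 + 2*j^2 - 3*j) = (j - 5)*(j + 3)^2*(j^2 - j) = (j - 5)*(j - 1)*(j + 3)^2*(j)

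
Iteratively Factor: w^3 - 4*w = (w)*(w^2 - 4) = w*(w + 2)*(w - 2)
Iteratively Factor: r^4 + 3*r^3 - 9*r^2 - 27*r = (r + 3)*(r^3 - 9*r) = (r + 3)^2*(r^2 - 3*r) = (r - 3)*(r + 3)^2*(r)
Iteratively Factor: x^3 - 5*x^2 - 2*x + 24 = (x - 4)*(x^2 - x - 6) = (x - 4)*(x - 3)*(x + 2)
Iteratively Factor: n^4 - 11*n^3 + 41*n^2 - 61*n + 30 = (n - 1)*(n^3 - 10*n^2 + 31*n - 30) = (n - 2)*(n - 1)*(n^2 - 8*n + 15) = (n - 3)*(n - 2)*(n - 1)*(n - 5)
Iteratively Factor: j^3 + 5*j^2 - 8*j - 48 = (j - 3)*(j^2 + 8*j + 16) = (j - 3)*(j + 4)*(j + 4)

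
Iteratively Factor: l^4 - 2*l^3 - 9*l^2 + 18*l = (l - 2)*(l^3 - 9*l) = (l - 3)*(l - 2)*(l^2 + 3*l) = l*(l - 3)*(l - 2)*(l + 3)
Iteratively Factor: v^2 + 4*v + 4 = (v + 2)*(v + 2)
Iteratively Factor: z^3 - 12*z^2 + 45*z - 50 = (z - 5)*(z^2 - 7*z + 10) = (z - 5)*(z - 2)*(z - 5)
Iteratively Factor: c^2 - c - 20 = (c - 5)*(c + 4)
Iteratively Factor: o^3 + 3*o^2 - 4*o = (o)*(o^2 + 3*o - 4) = o*(o - 1)*(o + 4)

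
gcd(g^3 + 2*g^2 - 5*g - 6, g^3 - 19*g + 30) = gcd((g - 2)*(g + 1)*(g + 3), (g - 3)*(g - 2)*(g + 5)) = g - 2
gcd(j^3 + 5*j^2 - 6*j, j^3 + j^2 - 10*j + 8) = j - 1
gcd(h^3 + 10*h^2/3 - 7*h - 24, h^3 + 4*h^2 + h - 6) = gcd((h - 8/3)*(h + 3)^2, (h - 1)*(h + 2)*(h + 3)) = h + 3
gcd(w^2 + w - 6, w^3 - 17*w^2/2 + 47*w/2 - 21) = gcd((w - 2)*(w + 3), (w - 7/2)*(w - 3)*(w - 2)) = w - 2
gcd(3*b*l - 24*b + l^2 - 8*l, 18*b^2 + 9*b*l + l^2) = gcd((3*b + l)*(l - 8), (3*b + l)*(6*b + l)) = 3*b + l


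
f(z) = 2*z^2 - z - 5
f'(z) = 4*z - 1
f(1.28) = -3.00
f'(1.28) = 4.12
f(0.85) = -4.40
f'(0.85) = 2.40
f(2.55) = 5.46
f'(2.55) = 9.20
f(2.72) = 7.08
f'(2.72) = 9.88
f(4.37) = 28.82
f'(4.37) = 16.48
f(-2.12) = 6.11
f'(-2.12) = -9.48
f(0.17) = -5.11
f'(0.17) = -0.32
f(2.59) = 5.83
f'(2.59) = 9.36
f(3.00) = 10.00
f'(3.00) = 11.00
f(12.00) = 271.00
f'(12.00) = 47.00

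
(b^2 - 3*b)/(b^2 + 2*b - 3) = b*(b - 3)/(b^2 + 2*b - 3)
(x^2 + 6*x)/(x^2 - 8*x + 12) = x*(x + 6)/(x^2 - 8*x + 12)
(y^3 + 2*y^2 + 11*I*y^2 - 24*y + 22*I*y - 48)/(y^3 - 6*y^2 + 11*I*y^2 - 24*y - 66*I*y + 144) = (y + 2)/(y - 6)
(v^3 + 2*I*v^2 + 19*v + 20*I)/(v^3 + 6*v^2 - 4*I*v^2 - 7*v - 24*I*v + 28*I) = (v^2 + 6*I*v - 5)/(v^2 + 6*v - 7)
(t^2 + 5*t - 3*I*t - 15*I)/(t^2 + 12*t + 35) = (t - 3*I)/(t + 7)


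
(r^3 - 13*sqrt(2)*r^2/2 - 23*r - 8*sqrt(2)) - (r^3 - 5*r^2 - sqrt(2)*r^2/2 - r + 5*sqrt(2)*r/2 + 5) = -6*sqrt(2)*r^2 + 5*r^2 - 22*r - 5*sqrt(2)*r/2 - 8*sqrt(2) - 5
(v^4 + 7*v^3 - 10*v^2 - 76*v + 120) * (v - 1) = v^5 + 6*v^4 - 17*v^3 - 66*v^2 + 196*v - 120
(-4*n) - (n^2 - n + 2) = -n^2 - 3*n - 2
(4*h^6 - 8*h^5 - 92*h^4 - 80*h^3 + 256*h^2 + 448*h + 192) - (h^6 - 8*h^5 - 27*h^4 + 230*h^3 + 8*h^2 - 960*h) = 3*h^6 - 65*h^4 - 310*h^3 + 248*h^2 + 1408*h + 192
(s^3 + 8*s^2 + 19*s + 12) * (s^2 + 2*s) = s^5 + 10*s^4 + 35*s^3 + 50*s^2 + 24*s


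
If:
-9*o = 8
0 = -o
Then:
No Solution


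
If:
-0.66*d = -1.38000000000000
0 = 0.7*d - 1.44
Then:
No Solution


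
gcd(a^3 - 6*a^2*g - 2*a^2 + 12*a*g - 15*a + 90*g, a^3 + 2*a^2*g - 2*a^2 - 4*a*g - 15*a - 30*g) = a^2 - 2*a - 15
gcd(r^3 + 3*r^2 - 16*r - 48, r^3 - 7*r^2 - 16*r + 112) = r^2 - 16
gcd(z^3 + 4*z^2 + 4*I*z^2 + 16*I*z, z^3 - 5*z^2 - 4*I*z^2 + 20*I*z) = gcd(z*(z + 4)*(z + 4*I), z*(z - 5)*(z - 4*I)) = z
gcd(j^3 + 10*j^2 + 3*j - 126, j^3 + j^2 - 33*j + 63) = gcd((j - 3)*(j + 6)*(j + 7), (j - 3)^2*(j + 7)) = j^2 + 4*j - 21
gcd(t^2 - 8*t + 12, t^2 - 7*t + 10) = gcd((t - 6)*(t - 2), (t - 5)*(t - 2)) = t - 2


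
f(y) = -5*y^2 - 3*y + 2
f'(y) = -10*y - 3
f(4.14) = -96.12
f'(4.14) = -44.40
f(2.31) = -31.61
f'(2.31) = -26.10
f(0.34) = 0.40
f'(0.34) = -6.40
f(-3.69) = -55.01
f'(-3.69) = 33.90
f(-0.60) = 2.00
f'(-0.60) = 3.00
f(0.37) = 0.21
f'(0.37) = -6.70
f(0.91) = -4.87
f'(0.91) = -12.10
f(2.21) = -29.05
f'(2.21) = -25.10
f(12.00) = -754.00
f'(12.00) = -123.00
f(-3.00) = -34.00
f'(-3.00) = 27.00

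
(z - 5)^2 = z^2 - 10*z + 25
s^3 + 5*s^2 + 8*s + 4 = (s + 1)*(s + 2)^2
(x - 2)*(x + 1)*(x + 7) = x^3 + 6*x^2 - 9*x - 14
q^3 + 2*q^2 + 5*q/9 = q*(q + 1/3)*(q + 5/3)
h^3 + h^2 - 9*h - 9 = (h - 3)*(h + 1)*(h + 3)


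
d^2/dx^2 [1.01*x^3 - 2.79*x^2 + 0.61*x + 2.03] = 6.06*x - 5.58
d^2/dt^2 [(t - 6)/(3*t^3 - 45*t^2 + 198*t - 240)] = 2*(3*(t - 6)*(t^2 - 10*t + 22)^2 + (-t^2 + 10*t - (t - 6)*(t - 5) - 22)*(t^3 - 15*t^2 + 66*t - 80))/(t^3 - 15*t^2 + 66*t - 80)^3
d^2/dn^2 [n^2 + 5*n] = 2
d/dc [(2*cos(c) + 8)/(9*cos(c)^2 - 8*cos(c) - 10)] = 2*(9*cos(c)^2 + 72*cos(c) - 22)*sin(c)/(9*sin(c)^2 + 8*cos(c) + 1)^2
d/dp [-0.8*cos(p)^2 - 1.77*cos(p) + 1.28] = (1.6*cos(p) + 1.77)*sin(p)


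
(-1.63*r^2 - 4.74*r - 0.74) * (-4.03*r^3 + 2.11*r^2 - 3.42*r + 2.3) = 6.5689*r^5 + 15.6629*r^4 - 1.4446*r^3 + 10.9004*r^2 - 8.3712*r - 1.702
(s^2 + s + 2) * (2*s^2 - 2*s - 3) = 2*s^4 - s^2 - 7*s - 6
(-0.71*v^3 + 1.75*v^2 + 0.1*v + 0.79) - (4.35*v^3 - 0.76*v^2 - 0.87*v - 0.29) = -5.06*v^3 + 2.51*v^2 + 0.97*v + 1.08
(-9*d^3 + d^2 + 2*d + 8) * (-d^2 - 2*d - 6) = 9*d^5 + 17*d^4 + 50*d^3 - 18*d^2 - 28*d - 48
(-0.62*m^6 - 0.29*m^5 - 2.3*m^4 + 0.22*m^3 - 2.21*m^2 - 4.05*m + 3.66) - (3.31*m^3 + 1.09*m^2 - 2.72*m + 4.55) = -0.62*m^6 - 0.29*m^5 - 2.3*m^4 - 3.09*m^3 - 3.3*m^2 - 1.33*m - 0.89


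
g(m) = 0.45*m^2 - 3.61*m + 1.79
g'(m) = 0.9*m - 3.61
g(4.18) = -5.44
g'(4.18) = 0.15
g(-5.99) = 39.56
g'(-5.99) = -9.00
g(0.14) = 1.29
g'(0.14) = -3.48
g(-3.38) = 19.13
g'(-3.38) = -6.65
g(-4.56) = 27.61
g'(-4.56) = -7.71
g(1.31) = -2.17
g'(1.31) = -2.43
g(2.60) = -4.55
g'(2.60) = -1.27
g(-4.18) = 24.74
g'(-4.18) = -7.37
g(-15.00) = 157.19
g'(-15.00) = -17.11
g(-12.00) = 109.91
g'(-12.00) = -14.41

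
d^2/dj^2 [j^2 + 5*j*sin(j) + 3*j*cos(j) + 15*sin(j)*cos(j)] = -5*j*sin(j) - 3*j*cos(j) - 6*sin(j) - 30*sin(2*j) + 10*cos(j) + 2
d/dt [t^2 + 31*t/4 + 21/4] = 2*t + 31/4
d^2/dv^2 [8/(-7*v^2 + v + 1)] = 16*(-49*v^2 + 7*v + (14*v - 1)^2 + 7)/(-7*v^2 + v + 1)^3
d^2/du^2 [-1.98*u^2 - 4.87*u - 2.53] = -3.96000000000000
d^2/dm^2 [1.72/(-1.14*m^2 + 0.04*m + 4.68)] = (-4.470624*m^2 + 0.156864*m + 1.72*(2.28*m - 0.04)*(4.56*m - 0.08) + 18.353088)/(-1.14*m^2 + 0.04*m + 4.68)^3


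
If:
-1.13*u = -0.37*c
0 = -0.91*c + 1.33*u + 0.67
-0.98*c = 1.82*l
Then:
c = 1.41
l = -0.76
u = 0.46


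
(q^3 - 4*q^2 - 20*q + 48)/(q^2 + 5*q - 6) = (q^3 - 4*q^2 - 20*q + 48)/(q^2 + 5*q - 6)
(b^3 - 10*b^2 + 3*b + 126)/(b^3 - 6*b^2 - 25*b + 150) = (b^2 - 4*b - 21)/(b^2 - 25)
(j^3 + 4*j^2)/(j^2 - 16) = j^2/(j - 4)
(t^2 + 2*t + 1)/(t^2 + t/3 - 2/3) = 3*(t + 1)/(3*t - 2)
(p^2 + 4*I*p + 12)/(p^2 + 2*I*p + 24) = (p - 2*I)/(p - 4*I)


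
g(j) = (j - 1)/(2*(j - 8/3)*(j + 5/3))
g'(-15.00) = 0.00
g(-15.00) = -0.03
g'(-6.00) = -0.02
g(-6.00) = -0.09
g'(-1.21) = -1.49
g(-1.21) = 0.62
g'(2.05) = -0.53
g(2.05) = -0.23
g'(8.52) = -0.01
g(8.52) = 0.06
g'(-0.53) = -0.26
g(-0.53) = 0.21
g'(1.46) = -0.16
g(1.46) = -0.06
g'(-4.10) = -0.06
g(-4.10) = -0.15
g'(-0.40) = -0.21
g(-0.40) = 0.18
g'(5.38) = -0.03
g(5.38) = 0.11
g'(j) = -(j - 1)/(2*(j - 8/3)*(j + 5/3)^2) + 1/(2*(j - 8/3)*(j + 5/3)) - (j - 1)/(2*(j - 8/3)^2*(j + 5/3)) = 9*(-9*j^2 + 18*j - 49)/(2*(81*j^4 - 162*j^3 - 639*j^2 + 720*j + 1600))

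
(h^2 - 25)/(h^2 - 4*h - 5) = (h + 5)/(h + 1)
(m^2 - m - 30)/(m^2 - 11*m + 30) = (m + 5)/(m - 5)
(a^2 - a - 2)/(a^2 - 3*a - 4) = (a - 2)/(a - 4)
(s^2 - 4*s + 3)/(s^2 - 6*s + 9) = (s - 1)/(s - 3)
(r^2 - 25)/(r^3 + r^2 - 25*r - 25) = 1/(r + 1)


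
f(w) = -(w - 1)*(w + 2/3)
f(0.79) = 0.31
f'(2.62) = -4.91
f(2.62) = -5.32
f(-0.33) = 0.45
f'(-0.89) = 2.11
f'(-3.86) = 8.05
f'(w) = 1/3 - 2*w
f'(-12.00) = 24.33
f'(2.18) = -4.03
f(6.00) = -33.33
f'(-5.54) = 11.41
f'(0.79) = -1.25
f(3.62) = -11.23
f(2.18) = -3.36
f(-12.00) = -147.33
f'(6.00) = -11.67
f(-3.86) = -15.52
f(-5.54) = -31.87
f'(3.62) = -6.91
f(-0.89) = -0.42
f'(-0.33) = 0.99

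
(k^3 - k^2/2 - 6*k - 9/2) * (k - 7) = k^4 - 15*k^3/2 - 5*k^2/2 + 75*k/2 + 63/2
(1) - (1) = 0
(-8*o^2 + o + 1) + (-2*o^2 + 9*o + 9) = -10*o^2 + 10*o + 10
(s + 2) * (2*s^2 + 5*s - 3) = 2*s^3 + 9*s^2 + 7*s - 6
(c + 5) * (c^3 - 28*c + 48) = c^4 + 5*c^3 - 28*c^2 - 92*c + 240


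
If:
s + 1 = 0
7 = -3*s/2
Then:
No Solution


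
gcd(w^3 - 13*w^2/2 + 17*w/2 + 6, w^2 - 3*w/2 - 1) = w + 1/2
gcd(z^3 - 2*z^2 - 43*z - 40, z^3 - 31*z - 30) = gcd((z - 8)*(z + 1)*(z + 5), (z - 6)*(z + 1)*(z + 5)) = z^2 + 6*z + 5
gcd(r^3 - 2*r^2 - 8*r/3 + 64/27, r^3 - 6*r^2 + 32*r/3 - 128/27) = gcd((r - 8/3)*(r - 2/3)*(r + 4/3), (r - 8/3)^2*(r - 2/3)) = r^2 - 10*r/3 + 16/9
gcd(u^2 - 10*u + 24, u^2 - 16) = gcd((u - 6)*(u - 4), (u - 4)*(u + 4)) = u - 4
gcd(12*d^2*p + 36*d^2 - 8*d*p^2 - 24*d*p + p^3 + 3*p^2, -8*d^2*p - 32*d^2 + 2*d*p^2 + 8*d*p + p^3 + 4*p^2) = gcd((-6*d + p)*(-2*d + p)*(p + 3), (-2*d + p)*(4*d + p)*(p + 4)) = -2*d + p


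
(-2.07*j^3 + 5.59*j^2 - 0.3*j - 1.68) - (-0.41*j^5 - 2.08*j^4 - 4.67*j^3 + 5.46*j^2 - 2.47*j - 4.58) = 0.41*j^5 + 2.08*j^4 + 2.6*j^3 + 0.13*j^2 + 2.17*j + 2.9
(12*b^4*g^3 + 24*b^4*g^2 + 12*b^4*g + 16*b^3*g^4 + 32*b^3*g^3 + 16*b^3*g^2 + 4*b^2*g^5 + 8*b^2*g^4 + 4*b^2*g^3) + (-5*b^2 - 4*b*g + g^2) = 12*b^4*g^3 + 24*b^4*g^2 + 12*b^4*g + 16*b^3*g^4 + 32*b^3*g^3 + 16*b^3*g^2 + 4*b^2*g^5 + 8*b^2*g^4 + 4*b^2*g^3 - 5*b^2 - 4*b*g + g^2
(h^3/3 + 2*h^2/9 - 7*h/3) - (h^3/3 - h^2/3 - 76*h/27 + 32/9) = 5*h^2/9 + 13*h/27 - 32/9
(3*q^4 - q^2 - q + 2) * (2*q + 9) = 6*q^5 + 27*q^4 - 2*q^3 - 11*q^2 - 5*q + 18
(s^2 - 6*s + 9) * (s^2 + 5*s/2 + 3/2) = s^4 - 7*s^3/2 - 9*s^2/2 + 27*s/2 + 27/2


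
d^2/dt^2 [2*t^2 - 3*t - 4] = 4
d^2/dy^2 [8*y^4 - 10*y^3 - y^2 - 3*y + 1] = 96*y^2 - 60*y - 2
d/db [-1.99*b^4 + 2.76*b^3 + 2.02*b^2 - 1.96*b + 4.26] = -7.96*b^3 + 8.28*b^2 + 4.04*b - 1.96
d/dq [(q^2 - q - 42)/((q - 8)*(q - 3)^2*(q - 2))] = (-2*q^4 + 13*q^3 + 175*q^2 - 1592*q + 2652)/(q^7 - 29*q^6 + 339*q^5 - 2075*q^4 + 7240*q^3 - 14508*q^2 + 15552*q - 6912)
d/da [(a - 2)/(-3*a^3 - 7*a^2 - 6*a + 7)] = (-3*a^3 - 7*a^2 - 6*a + (a - 2)*(9*a^2 + 14*a + 6) + 7)/(3*a^3 + 7*a^2 + 6*a - 7)^2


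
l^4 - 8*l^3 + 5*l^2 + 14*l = l*(l - 7)*(l - 2)*(l + 1)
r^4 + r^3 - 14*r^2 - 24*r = r*(r - 4)*(r + 2)*(r + 3)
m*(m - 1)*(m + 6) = m^3 + 5*m^2 - 6*m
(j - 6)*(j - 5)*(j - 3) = j^3 - 14*j^2 + 63*j - 90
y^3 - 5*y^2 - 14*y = y*(y - 7)*(y + 2)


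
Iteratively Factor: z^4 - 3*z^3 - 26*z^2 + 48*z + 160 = (z + 2)*(z^3 - 5*z^2 - 16*z + 80) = (z - 4)*(z + 2)*(z^2 - z - 20) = (z - 5)*(z - 4)*(z + 2)*(z + 4)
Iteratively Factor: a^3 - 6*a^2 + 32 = (a - 4)*(a^2 - 2*a - 8) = (a - 4)^2*(a + 2)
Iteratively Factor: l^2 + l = (l)*(l + 1)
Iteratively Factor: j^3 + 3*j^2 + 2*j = (j + 1)*(j^2 + 2*j) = j*(j + 1)*(j + 2)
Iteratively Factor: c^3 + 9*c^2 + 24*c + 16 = (c + 4)*(c^2 + 5*c + 4) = (c + 1)*(c + 4)*(c + 4)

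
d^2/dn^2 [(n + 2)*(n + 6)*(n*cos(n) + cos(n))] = -n^3*cos(n) - 6*n^2*sin(n) - 9*n^2*cos(n) - 36*n*sin(n) - 14*n*cos(n) - 40*sin(n) + 6*cos(n)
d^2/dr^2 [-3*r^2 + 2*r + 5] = -6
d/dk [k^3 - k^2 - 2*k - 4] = 3*k^2 - 2*k - 2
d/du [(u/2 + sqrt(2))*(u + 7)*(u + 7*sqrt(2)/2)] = 3*u^2/2 + 7*u + 11*sqrt(2)*u/2 + 7 + 77*sqrt(2)/4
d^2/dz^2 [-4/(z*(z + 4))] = 8*(-z^2 - z*(z + 4) - (z + 4)^2)/(z^3*(z + 4)^3)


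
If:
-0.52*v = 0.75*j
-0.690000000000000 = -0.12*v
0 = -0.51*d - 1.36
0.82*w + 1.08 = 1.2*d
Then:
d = -2.67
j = -3.99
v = 5.75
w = -5.22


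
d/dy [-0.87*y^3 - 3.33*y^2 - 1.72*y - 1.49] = -2.61*y^2 - 6.66*y - 1.72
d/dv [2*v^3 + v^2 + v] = 6*v^2 + 2*v + 1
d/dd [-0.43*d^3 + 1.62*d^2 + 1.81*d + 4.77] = -1.29*d^2 + 3.24*d + 1.81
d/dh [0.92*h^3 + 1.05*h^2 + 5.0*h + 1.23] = 2.76*h^2 + 2.1*h + 5.0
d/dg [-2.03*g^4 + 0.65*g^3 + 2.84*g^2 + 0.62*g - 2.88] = -8.12*g^3 + 1.95*g^2 + 5.68*g + 0.62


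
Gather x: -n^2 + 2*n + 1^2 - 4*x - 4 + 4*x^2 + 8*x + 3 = -n^2 + 2*n + 4*x^2 + 4*x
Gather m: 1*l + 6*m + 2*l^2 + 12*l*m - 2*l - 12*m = 2*l^2 - l + m*(12*l - 6)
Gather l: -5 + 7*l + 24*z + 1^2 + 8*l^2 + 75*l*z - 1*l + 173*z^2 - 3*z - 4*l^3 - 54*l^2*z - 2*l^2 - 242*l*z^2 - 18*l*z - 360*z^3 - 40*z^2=-4*l^3 + l^2*(6 - 54*z) + l*(-242*z^2 + 57*z + 6) - 360*z^3 + 133*z^2 + 21*z - 4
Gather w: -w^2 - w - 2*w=-w^2 - 3*w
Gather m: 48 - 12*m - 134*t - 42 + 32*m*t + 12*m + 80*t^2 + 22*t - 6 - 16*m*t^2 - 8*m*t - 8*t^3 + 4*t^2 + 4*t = m*(-16*t^2 + 24*t) - 8*t^3 + 84*t^2 - 108*t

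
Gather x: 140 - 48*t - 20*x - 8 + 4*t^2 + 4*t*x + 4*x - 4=4*t^2 - 48*t + x*(4*t - 16) + 128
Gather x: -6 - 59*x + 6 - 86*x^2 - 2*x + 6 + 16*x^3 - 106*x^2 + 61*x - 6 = 16*x^3 - 192*x^2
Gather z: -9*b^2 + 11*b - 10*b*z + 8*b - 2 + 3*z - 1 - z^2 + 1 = -9*b^2 + 19*b - z^2 + z*(3 - 10*b) - 2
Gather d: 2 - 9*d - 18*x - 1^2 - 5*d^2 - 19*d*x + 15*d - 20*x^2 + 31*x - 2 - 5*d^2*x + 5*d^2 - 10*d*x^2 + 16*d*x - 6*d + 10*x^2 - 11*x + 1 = -5*d^2*x + d*(-10*x^2 - 3*x) - 10*x^2 + 2*x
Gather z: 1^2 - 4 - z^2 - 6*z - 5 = -z^2 - 6*z - 8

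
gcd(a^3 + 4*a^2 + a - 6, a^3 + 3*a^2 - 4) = a^2 + a - 2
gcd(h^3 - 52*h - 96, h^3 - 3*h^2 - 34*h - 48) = h^2 - 6*h - 16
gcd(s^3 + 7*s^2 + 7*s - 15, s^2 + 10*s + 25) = s + 5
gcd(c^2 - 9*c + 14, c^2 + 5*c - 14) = c - 2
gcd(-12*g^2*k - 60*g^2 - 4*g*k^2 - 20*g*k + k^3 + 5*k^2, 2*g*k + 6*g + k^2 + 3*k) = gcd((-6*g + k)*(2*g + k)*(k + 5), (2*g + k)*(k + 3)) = 2*g + k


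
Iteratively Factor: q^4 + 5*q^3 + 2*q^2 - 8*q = (q + 4)*(q^3 + q^2 - 2*q) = (q + 2)*(q + 4)*(q^2 - q) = q*(q + 2)*(q + 4)*(q - 1)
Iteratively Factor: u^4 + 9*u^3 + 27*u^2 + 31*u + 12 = (u + 4)*(u^3 + 5*u^2 + 7*u + 3) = (u + 3)*(u + 4)*(u^2 + 2*u + 1) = (u + 1)*(u + 3)*(u + 4)*(u + 1)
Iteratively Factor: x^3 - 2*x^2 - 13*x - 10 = (x - 5)*(x^2 + 3*x + 2) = (x - 5)*(x + 1)*(x + 2)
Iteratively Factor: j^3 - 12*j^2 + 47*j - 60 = (j - 5)*(j^2 - 7*j + 12) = (j - 5)*(j - 3)*(j - 4)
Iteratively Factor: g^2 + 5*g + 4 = (g + 4)*(g + 1)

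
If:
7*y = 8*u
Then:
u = 7*y/8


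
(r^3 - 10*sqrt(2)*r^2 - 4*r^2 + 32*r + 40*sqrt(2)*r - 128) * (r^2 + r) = r^5 - 10*sqrt(2)*r^4 - 3*r^4 + 28*r^3 + 30*sqrt(2)*r^3 - 96*r^2 + 40*sqrt(2)*r^2 - 128*r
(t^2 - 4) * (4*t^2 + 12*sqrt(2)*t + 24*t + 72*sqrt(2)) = 4*t^4 + 12*sqrt(2)*t^3 + 24*t^3 - 16*t^2 + 72*sqrt(2)*t^2 - 96*t - 48*sqrt(2)*t - 288*sqrt(2)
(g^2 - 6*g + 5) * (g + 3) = g^3 - 3*g^2 - 13*g + 15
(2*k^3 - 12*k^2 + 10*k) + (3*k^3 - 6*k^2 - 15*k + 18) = 5*k^3 - 18*k^2 - 5*k + 18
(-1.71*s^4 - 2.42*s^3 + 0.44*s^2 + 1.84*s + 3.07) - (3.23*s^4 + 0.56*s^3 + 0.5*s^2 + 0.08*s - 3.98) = -4.94*s^4 - 2.98*s^3 - 0.06*s^2 + 1.76*s + 7.05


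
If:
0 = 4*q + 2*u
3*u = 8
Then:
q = -4/3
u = 8/3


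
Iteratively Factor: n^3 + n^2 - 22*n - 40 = (n + 2)*(n^2 - n - 20) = (n - 5)*(n + 2)*(n + 4)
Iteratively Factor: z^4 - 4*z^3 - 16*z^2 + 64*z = (z - 4)*(z^3 - 16*z) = (z - 4)^2*(z^2 + 4*z) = (z - 4)^2*(z + 4)*(z)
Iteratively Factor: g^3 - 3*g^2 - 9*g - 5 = (g + 1)*(g^2 - 4*g - 5) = (g + 1)^2*(g - 5)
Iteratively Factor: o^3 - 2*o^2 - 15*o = (o - 5)*(o^2 + 3*o) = (o - 5)*(o + 3)*(o)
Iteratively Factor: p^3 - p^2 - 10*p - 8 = (p + 2)*(p^2 - 3*p - 4) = (p - 4)*(p + 2)*(p + 1)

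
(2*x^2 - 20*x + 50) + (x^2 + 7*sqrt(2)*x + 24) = 3*x^2 - 20*x + 7*sqrt(2)*x + 74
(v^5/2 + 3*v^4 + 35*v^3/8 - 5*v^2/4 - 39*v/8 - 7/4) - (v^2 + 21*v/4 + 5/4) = v^5/2 + 3*v^4 + 35*v^3/8 - 9*v^2/4 - 81*v/8 - 3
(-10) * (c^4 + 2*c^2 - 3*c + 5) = -10*c^4 - 20*c^2 + 30*c - 50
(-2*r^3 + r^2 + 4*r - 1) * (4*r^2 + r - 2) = -8*r^5 + 2*r^4 + 21*r^3 - 2*r^2 - 9*r + 2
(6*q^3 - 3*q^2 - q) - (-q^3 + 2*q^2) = 7*q^3 - 5*q^2 - q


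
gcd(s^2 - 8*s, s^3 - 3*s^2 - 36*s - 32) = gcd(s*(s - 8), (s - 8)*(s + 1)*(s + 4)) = s - 8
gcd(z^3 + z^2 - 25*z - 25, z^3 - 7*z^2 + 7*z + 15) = z^2 - 4*z - 5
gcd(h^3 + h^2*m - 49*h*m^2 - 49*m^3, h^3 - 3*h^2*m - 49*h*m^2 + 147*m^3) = h^2 - 49*m^2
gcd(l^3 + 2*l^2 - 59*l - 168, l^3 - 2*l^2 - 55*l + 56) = l^2 - l - 56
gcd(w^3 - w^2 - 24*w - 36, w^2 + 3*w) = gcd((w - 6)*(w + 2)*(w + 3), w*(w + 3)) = w + 3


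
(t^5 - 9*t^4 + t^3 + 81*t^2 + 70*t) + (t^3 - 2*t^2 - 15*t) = t^5 - 9*t^4 + 2*t^3 + 79*t^2 + 55*t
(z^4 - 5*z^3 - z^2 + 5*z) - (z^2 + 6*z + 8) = z^4 - 5*z^3 - 2*z^2 - z - 8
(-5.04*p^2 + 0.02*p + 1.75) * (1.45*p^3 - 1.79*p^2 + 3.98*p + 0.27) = -7.308*p^5 + 9.0506*p^4 - 17.5575*p^3 - 4.4137*p^2 + 6.9704*p + 0.4725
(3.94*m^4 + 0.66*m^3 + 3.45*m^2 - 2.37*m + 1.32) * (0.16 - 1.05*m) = -4.137*m^5 - 0.0626000000000001*m^4 - 3.5169*m^3 + 3.0405*m^2 - 1.7652*m + 0.2112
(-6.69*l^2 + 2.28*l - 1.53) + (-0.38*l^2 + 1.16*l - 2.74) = -7.07*l^2 + 3.44*l - 4.27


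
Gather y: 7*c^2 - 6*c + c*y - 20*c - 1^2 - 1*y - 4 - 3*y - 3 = 7*c^2 - 26*c + y*(c - 4) - 8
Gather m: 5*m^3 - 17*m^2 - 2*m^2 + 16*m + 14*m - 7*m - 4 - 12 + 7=5*m^3 - 19*m^2 + 23*m - 9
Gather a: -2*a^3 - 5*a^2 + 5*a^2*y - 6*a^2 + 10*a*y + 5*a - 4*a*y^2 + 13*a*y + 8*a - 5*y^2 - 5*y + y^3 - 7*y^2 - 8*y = -2*a^3 + a^2*(5*y - 11) + a*(-4*y^2 + 23*y + 13) + y^3 - 12*y^2 - 13*y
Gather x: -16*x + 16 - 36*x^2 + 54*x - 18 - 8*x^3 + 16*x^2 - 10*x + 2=-8*x^3 - 20*x^2 + 28*x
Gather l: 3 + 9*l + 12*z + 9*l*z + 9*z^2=l*(9*z + 9) + 9*z^2 + 12*z + 3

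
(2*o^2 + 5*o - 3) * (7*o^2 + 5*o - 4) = 14*o^4 + 45*o^3 - 4*o^2 - 35*o + 12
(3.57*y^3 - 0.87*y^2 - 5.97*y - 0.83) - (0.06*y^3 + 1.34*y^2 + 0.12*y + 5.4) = 3.51*y^3 - 2.21*y^2 - 6.09*y - 6.23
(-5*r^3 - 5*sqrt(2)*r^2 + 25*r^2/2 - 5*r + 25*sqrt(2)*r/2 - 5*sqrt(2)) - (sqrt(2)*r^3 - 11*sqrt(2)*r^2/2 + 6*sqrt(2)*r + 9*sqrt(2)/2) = -5*r^3 - sqrt(2)*r^3 + sqrt(2)*r^2/2 + 25*r^2/2 - 5*r + 13*sqrt(2)*r/2 - 19*sqrt(2)/2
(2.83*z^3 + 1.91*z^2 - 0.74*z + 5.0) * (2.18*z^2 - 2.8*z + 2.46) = 6.1694*z^5 - 3.7602*z^4 + 0.000600000000000378*z^3 + 17.6706*z^2 - 15.8204*z + 12.3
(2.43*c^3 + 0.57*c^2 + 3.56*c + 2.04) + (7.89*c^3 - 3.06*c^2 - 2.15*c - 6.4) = 10.32*c^3 - 2.49*c^2 + 1.41*c - 4.36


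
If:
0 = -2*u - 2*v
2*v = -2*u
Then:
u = -v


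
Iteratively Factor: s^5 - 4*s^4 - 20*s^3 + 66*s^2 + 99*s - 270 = (s + 3)*(s^4 - 7*s^3 + s^2 + 63*s - 90) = (s - 3)*(s + 3)*(s^3 - 4*s^2 - 11*s + 30) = (s - 3)*(s - 2)*(s + 3)*(s^2 - 2*s - 15) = (s - 5)*(s - 3)*(s - 2)*(s + 3)*(s + 3)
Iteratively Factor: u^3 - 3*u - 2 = (u + 1)*(u^2 - u - 2) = (u - 2)*(u + 1)*(u + 1)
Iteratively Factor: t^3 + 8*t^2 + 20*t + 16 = (t + 2)*(t^2 + 6*t + 8) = (t + 2)^2*(t + 4)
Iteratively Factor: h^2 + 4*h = (h + 4)*(h)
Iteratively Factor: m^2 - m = (m - 1)*(m)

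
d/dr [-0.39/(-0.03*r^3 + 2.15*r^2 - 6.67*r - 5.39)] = (-0.0351*r^2 + 1.677*r - 2.6013)/(0.03*r^3 - 2.15*r^2 + 6.67*r + 5.39)^2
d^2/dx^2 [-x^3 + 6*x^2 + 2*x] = 12 - 6*x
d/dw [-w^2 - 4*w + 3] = -2*w - 4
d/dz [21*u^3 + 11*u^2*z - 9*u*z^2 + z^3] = 11*u^2 - 18*u*z + 3*z^2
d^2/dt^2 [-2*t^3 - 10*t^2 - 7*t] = -12*t - 20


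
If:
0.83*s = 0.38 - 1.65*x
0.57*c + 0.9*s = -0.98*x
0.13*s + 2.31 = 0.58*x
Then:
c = 3.29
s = -5.16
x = 2.83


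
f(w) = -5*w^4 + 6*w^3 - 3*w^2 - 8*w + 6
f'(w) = -20*w^3 + 18*w^2 - 6*w - 8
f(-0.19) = 7.36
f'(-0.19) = -6.07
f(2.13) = -69.59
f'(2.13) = -132.39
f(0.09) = 5.26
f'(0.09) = -8.41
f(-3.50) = -1010.31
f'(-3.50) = 1091.00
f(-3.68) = -1221.19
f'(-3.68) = 1254.56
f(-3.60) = -1123.82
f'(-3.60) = 1180.00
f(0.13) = 4.92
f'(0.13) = -8.52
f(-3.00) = -564.00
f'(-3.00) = 712.00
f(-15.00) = -273924.00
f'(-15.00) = 71632.00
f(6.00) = -5334.00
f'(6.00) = -3716.00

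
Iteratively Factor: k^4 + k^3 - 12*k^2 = (k)*(k^3 + k^2 - 12*k) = k*(k + 4)*(k^2 - 3*k) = k^2*(k + 4)*(k - 3)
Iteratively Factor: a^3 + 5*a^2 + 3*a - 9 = (a + 3)*(a^2 + 2*a - 3) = (a - 1)*(a + 3)*(a + 3)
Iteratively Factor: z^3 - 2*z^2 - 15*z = (z)*(z^2 - 2*z - 15) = z*(z + 3)*(z - 5)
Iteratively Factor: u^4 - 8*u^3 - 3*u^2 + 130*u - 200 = (u - 5)*(u^3 - 3*u^2 - 18*u + 40) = (u - 5)^2*(u^2 + 2*u - 8) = (u - 5)^2*(u + 4)*(u - 2)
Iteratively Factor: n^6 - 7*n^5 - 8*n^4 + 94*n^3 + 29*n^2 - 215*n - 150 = (n - 5)*(n^5 - 2*n^4 - 18*n^3 + 4*n^2 + 49*n + 30) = (n - 5)*(n + 3)*(n^4 - 5*n^3 - 3*n^2 + 13*n + 10) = (n - 5)*(n + 1)*(n + 3)*(n^3 - 6*n^2 + 3*n + 10) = (n - 5)*(n + 1)^2*(n + 3)*(n^2 - 7*n + 10) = (n - 5)*(n - 2)*(n + 1)^2*(n + 3)*(n - 5)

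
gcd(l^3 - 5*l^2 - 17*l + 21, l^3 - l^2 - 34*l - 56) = l - 7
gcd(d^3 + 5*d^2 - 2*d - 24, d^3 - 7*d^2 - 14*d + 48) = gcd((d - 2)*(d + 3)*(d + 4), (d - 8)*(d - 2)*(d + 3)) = d^2 + d - 6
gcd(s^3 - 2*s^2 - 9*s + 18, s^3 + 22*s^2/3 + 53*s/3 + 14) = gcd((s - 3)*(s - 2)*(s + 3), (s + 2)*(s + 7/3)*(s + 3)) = s + 3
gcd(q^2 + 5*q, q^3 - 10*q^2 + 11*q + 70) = 1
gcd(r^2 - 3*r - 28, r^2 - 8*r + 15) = 1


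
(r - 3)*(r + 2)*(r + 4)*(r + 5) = r^4 + 8*r^3 + 5*r^2 - 74*r - 120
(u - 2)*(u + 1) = u^2 - u - 2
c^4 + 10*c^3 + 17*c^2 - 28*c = c*(c - 1)*(c + 4)*(c + 7)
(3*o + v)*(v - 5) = 3*o*v - 15*o + v^2 - 5*v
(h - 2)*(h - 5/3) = h^2 - 11*h/3 + 10/3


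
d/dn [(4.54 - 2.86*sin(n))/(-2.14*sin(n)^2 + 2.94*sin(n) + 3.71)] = (-6.1204*sin(n)^2 + 19.4312*sin(n) - 23.9582)*cos(n)/(4.5796*sin(n)^4 - 12.5832*sin(n)^3 - 7.2352*sin(n)^2 + 21.8148*sin(n) + 13.7641)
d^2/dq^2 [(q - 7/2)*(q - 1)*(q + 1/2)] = 6*q - 8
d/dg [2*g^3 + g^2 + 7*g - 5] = 6*g^2 + 2*g + 7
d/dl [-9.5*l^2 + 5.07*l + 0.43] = 5.07 - 19.0*l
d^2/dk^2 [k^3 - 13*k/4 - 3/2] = 6*k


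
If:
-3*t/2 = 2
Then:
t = -4/3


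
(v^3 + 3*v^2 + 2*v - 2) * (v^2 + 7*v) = v^5 + 10*v^4 + 23*v^3 + 12*v^2 - 14*v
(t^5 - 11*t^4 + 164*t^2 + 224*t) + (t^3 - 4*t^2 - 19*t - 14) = t^5 - 11*t^4 + t^3 + 160*t^2 + 205*t - 14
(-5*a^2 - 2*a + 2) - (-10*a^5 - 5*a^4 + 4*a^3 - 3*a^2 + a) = 10*a^5 + 5*a^4 - 4*a^3 - 2*a^2 - 3*a + 2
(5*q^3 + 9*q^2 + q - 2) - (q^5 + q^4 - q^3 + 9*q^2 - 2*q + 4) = -q^5 - q^4 + 6*q^3 + 3*q - 6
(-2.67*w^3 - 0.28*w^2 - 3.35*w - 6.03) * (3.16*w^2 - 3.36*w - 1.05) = -8.4372*w^5 + 8.0864*w^4 - 6.8417*w^3 - 7.5048*w^2 + 23.7783*w + 6.3315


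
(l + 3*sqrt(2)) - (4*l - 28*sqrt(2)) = -3*l + 31*sqrt(2)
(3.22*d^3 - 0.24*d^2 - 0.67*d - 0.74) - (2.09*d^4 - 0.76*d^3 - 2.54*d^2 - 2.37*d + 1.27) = -2.09*d^4 + 3.98*d^3 + 2.3*d^2 + 1.7*d - 2.01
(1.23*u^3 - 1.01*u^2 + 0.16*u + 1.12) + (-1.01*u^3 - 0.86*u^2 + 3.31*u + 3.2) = 0.22*u^3 - 1.87*u^2 + 3.47*u + 4.32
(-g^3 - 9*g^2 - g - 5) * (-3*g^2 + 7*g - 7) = 3*g^5 + 20*g^4 - 53*g^3 + 71*g^2 - 28*g + 35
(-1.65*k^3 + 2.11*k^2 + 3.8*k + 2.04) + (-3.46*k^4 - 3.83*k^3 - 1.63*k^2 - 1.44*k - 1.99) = -3.46*k^4 - 5.48*k^3 + 0.48*k^2 + 2.36*k + 0.05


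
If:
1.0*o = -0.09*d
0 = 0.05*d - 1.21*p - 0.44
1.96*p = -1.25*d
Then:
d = 0.54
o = -0.05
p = -0.34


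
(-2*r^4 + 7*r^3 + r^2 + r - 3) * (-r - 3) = 2*r^5 - r^4 - 22*r^3 - 4*r^2 + 9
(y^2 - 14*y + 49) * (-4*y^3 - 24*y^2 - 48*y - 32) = -4*y^5 + 32*y^4 + 92*y^3 - 536*y^2 - 1904*y - 1568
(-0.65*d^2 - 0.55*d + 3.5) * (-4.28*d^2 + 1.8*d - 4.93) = 2.782*d^4 + 1.184*d^3 - 12.7655*d^2 + 9.0115*d - 17.255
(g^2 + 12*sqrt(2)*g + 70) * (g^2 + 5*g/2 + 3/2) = g^4 + 5*g^3/2 + 12*sqrt(2)*g^3 + 30*sqrt(2)*g^2 + 143*g^2/2 + 18*sqrt(2)*g + 175*g + 105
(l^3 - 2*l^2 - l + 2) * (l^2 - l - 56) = l^5 - 3*l^4 - 55*l^3 + 115*l^2 + 54*l - 112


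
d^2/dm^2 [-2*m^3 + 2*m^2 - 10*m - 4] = 4 - 12*m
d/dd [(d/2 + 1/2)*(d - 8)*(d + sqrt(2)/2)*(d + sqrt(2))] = 2*d^3 - 21*d^2/2 + 9*sqrt(2)*d^2/4 - 21*sqrt(2)*d/2 - 7*d - 6*sqrt(2) - 7/2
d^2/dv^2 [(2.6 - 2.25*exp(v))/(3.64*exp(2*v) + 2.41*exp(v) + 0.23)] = (-29.8116*exp(4*v) + 157.53374*exp(3*v) + 79.72692*exp(2*v) + 7.641355*exp(v) - 1.560205)*exp(v)/(48.228544*exp(6*v) + 95.794608*exp(5*v) + 72.566676*exp(4*v) + 26.103433*exp(3*v) + 4.585257*exp(2*v) + 0.382467*exp(v) + 0.012167)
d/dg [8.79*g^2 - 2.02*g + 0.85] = 17.58*g - 2.02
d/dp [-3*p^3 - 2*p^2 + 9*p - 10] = -9*p^2 - 4*p + 9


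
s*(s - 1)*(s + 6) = s^3 + 5*s^2 - 6*s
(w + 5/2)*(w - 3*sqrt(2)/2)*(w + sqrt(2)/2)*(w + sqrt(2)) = w^4 + 5*w^3/2 - 7*w^2/2 - 35*w/4 - 3*sqrt(2)*w/2 - 15*sqrt(2)/4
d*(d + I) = d^2 + I*d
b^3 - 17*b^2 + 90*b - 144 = (b - 8)*(b - 6)*(b - 3)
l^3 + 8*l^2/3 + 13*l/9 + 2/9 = (l + 1/3)^2*(l + 2)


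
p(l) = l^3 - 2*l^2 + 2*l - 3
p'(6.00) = 86.00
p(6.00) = 153.00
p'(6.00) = 86.00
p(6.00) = 153.00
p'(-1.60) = 16.08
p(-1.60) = -15.42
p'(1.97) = 5.76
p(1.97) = 0.82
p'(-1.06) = 9.61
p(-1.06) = -8.56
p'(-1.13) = 10.35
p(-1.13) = -9.26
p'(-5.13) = 101.47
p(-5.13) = -200.90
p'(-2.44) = 29.62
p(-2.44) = -34.31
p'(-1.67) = 17.05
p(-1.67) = -16.58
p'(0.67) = 0.67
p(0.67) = -2.26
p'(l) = 3*l^2 - 4*l + 2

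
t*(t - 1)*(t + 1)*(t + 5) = t^4 + 5*t^3 - t^2 - 5*t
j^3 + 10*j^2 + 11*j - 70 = (j - 2)*(j + 5)*(j + 7)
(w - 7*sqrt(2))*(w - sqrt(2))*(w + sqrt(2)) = w^3 - 7*sqrt(2)*w^2 - 2*w + 14*sqrt(2)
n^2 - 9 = (n - 3)*(n + 3)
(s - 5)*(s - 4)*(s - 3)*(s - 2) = s^4 - 14*s^3 + 71*s^2 - 154*s + 120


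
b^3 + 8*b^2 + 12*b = b*(b + 2)*(b + 6)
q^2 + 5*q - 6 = (q - 1)*(q + 6)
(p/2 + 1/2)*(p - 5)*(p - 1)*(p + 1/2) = p^4/2 - 9*p^3/4 - 7*p^2/4 + 9*p/4 + 5/4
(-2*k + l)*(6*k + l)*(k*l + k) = -12*k^3*l - 12*k^3 + 4*k^2*l^2 + 4*k^2*l + k*l^3 + k*l^2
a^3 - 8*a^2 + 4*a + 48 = (a - 6)*(a - 4)*(a + 2)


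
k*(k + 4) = k^2 + 4*k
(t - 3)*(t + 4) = t^2 + t - 12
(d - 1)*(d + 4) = d^2 + 3*d - 4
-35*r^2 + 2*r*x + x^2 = (-5*r + x)*(7*r + x)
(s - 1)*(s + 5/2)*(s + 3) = s^3 + 9*s^2/2 + 2*s - 15/2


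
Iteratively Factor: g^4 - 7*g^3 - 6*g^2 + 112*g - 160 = (g - 2)*(g^3 - 5*g^2 - 16*g + 80) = (g - 5)*(g - 2)*(g^2 - 16) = (g - 5)*(g - 4)*(g - 2)*(g + 4)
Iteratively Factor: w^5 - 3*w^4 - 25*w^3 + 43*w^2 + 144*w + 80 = (w - 5)*(w^4 + 2*w^3 - 15*w^2 - 32*w - 16) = (w - 5)*(w + 1)*(w^3 + w^2 - 16*w - 16) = (w - 5)*(w - 4)*(w + 1)*(w^2 + 5*w + 4) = (w - 5)*(w - 4)*(w + 1)^2*(w + 4)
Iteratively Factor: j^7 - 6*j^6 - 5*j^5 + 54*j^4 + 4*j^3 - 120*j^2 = (j + 2)*(j^6 - 8*j^5 + 11*j^4 + 32*j^3 - 60*j^2) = (j - 5)*(j + 2)*(j^5 - 3*j^4 - 4*j^3 + 12*j^2) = j*(j - 5)*(j + 2)*(j^4 - 3*j^3 - 4*j^2 + 12*j) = j*(j - 5)*(j - 2)*(j + 2)*(j^3 - j^2 - 6*j) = j^2*(j - 5)*(j - 2)*(j + 2)*(j^2 - j - 6) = j^2*(j - 5)*(j - 3)*(j - 2)*(j + 2)*(j + 2)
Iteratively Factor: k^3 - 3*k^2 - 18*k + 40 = (k - 5)*(k^2 + 2*k - 8) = (k - 5)*(k - 2)*(k + 4)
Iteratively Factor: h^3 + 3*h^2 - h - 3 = (h - 1)*(h^2 + 4*h + 3) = (h - 1)*(h + 3)*(h + 1)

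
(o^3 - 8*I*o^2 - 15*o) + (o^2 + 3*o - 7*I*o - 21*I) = o^3 + o^2 - 8*I*o^2 - 12*o - 7*I*o - 21*I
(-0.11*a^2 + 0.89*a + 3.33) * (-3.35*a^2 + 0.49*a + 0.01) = 0.3685*a^4 - 3.0354*a^3 - 10.7205*a^2 + 1.6406*a + 0.0333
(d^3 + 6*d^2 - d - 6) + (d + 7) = d^3 + 6*d^2 + 1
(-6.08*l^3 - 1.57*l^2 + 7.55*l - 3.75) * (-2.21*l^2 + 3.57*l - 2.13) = 13.4368*l^5 - 18.2359*l^4 - 9.34*l^3 + 38.5851*l^2 - 29.469*l + 7.9875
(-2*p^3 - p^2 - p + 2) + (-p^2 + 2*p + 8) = -2*p^3 - 2*p^2 + p + 10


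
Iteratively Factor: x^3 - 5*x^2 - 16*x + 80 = (x + 4)*(x^2 - 9*x + 20) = (x - 5)*(x + 4)*(x - 4)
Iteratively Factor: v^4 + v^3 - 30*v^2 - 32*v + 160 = (v + 4)*(v^3 - 3*v^2 - 18*v + 40) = (v - 2)*(v + 4)*(v^2 - v - 20) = (v - 2)*(v + 4)^2*(v - 5)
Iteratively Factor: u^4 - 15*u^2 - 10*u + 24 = (u + 3)*(u^3 - 3*u^2 - 6*u + 8) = (u - 4)*(u + 3)*(u^2 + u - 2) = (u - 4)*(u - 1)*(u + 3)*(u + 2)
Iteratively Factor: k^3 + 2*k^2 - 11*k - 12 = (k - 3)*(k^2 + 5*k + 4) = (k - 3)*(k + 1)*(k + 4)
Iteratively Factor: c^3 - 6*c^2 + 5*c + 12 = (c - 3)*(c^2 - 3*c - 4) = (c - 3)*(c + 1)*(c - 4)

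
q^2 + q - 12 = (q - 3)*(q + 4)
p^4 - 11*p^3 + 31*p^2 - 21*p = p*(p - 7)*(p - 3)*(p - 1)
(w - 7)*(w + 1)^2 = w^3 - 5*w^2 - 13*w - 7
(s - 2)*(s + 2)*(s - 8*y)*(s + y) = s^4 - 7*s^3*y - 8*s^2*y^2 - 4*s^2 + 28*s*y + 32*y^2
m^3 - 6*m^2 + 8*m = m*(m - 4)*(m - 2)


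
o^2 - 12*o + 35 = (o - 7)*(o - 5)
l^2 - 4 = (l - 2)*(l + 2)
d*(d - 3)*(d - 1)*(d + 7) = d^4 + 3*d^3 - 25*d^2 + 21*d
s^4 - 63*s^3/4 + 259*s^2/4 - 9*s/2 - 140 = (s - 8)*(s - 7)*(s - 2)*(s + 5/4)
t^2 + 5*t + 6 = (t + 2)*(t + 3)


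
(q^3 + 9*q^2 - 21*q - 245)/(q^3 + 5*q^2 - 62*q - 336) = (q^2 + 2*q - 35)/(q^2 - 2*q - 48)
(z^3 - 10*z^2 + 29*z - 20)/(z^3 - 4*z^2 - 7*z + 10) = (z - 4)/(z + 2)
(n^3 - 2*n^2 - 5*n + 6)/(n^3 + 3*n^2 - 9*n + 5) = (n^2 - n - 6)/(n^2 + 4*n - 5)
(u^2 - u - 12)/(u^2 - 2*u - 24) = (-u^2 + u + 12)/(-u^2 + 2*u + 24)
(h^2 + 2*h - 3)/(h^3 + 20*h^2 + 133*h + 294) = (h^2 + 2*h - 3)/(h^3 + 20*h^2 + 133*h + 294)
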